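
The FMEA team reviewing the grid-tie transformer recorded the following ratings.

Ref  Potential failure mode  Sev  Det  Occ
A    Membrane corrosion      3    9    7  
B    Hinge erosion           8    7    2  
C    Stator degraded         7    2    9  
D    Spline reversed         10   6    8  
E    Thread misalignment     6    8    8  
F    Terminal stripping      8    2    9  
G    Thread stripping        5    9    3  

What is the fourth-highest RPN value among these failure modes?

RPN = Severity × Occurrence × Detection:
  A: 3 × 7 × 9 = 189
  B: 8 × 2 × 7 = 112
  C: 7 × 9 × 2 = 126
  D: 10 × 8 × 6 = 480
  E: 6 × 8 × 8 = 384
  F: 8 × 9 × 2 = 144
  G: 5 × 3 × 9 = 135
Sorted descending: 480, 384, 189, 144, 135, 126, 112.
The fourth-highest RPN is 144 (F).

144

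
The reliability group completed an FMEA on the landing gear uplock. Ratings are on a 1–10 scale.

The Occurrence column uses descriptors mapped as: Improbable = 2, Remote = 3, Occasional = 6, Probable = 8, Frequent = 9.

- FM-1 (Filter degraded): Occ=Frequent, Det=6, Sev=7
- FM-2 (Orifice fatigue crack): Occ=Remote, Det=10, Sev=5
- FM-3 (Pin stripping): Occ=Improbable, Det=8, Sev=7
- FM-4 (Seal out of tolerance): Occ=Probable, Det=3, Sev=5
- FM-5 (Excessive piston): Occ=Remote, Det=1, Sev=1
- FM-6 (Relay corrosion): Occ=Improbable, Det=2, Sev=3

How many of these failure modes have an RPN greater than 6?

5

RPN = Severity × Occurrence × Detection:
  FM-1: 7 × 9 × 6 = 378
  FM-2: 5 × 3 × 10 = 150
  FM-3: 7 × 2 × 8 = 112
  FM-4: 5 × 8 × 3 = 120
  FM-5: 1 × 3 × 1 = 3
  FM-6: 3 × 2 × 2 = 12
Modes with RPN > 6: FM-1 (378), FM-2 (150), FM-3 (112), FM-4 (120), FM-6 (12) → 5.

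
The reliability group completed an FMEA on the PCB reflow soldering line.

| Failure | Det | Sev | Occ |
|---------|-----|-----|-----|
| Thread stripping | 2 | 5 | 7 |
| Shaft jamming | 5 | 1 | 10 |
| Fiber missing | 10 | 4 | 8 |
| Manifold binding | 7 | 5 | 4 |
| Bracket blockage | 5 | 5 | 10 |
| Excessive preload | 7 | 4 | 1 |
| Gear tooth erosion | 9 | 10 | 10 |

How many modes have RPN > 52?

5

RPN = Severity × Occurrence × Detection:
  Thread stripping: 5 × 7 × 2 = 70
  Shaft jamming: 1 × 10 × 5 = 50
  Fiber missing: 4 × 8 × 10 = 320
  Manifold binding: 5 × 4 × 7 = 140
  Bracket blockage: 5 × 10 × 5 = 250
  Excessive preload: 4 × 1 × 7 = 28
  Gear tooth erosion: 10 × 10 × 9 = 900
Modes with RPN > 52: Thread stripping (70), Fiber missing (320), Manifold binding (140), Bracket blockage (250), Gear tooth erosion (900) → 5.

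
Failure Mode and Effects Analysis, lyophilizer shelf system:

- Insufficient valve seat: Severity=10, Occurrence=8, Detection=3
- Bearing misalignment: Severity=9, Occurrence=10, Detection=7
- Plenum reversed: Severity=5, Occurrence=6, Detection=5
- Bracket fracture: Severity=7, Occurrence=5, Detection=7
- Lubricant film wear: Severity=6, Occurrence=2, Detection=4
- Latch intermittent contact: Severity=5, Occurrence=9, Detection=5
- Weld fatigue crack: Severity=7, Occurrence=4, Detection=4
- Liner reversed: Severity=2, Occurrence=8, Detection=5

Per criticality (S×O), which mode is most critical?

Criticality = Severity × Occurrence:
  Insufficient valve seat: 10 × 8 = 80
  Bearing misalignment: 9 × 10 = 90
  Plenum reversed: 5 × 6 = 30
  Bracket fracture: 7 × 5 = 35
  Lubricant film wear: 6 × 2 = 12
  Latch intermittent contact: 5 × 9 = 45
  Weld fatigue crack: 7 × 4 = 28
  Liner reversed: 2 × 8 = 16
Highest criticality is 90 → Bearing misalignment.

Bearing misalignment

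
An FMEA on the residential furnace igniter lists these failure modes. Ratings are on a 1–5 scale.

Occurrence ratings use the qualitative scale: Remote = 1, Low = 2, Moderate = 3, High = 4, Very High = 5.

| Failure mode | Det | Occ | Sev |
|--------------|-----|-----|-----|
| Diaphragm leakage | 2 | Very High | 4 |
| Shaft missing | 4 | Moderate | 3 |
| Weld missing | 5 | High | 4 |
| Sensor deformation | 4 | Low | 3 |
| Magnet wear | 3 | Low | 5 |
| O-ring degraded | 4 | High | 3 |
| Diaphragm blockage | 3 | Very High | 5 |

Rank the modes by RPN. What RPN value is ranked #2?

75

RPN = Severity × Occurrence × Detection:
  Diaphragm leakage: 4 × 5 × 2 = 40
  Shaft missing: 3 × 3 × 4 = 36
  Weld missing: 4 × 4 × 5 = 80
  Sensor deformation: 3 × 2 × 4 = 24
  Magnet wear: 5 × 2 × 3 = 30
  O-ring degraded: 3 × 4 × 4 = 48
  Diaphragm blockage: 5 × 5 × 3 = 75
Sorted descending: 80, 75, 48, 40, 36, 30, 24.
The second-highest RPN is 75 (Diaphragm blockage).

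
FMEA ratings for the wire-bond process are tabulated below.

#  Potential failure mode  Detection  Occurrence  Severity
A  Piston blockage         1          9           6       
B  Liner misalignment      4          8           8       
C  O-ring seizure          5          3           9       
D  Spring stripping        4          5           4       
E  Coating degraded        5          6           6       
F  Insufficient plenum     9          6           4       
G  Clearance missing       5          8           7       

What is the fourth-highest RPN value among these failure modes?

RPN = Severity × Occurrence × Detection:
  A: 6 × 9 × 1 = 54
  B: 8 × 8 × 4 = 256
  C: 9 × 3 × 5 = 135
  D: 4 × 5 × 4 = 80
  E: 6 × 6 × 5 = 180
  F: 4 × 6 × 9 = 216
  G: 7 × 8 × 5 = 280
Sorted descending: 280, 256, 216, 180, 135, 80, 54.
The fourth-highest RPN is 180 (E).

180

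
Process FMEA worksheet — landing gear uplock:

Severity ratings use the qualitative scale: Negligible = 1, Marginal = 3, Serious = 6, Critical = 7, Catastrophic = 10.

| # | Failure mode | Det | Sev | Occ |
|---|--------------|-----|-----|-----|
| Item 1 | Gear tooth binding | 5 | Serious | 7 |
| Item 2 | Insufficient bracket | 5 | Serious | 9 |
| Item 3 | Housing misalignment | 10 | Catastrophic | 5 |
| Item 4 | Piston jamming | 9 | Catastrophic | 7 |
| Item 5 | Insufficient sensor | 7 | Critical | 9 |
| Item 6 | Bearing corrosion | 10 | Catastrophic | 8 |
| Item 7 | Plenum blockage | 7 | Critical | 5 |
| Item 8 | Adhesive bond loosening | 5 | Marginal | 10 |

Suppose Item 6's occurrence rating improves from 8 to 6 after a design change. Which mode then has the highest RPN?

Item 4

RPN = Severity × Occurrence × Detection:
  Item 1: 6 × 7 × 5 = 210
  Item 2: 6 × 9 × 5 = 270
  Item 3: 10 × 5 × 10 = 500
  Item 4: 10 × 7 × 9 = 630
  Item 5: 7 × 9 × 7 = 441
  Item 6: 10 × 8 × 10 = 800
  Item 7: 7 × 5 × 7 = 245
  Item 8: 3 × 10 × 5 = 150
After action: Item 6 → 10 × 6 × 10 = 600.
Revised RPNs: Item 4=630, Item 6=600, Item 3=500, Item 5=441, Item 2=270, Item 7=245, Item 1=210, Item 8=150.
Highest is now Item 4 (630).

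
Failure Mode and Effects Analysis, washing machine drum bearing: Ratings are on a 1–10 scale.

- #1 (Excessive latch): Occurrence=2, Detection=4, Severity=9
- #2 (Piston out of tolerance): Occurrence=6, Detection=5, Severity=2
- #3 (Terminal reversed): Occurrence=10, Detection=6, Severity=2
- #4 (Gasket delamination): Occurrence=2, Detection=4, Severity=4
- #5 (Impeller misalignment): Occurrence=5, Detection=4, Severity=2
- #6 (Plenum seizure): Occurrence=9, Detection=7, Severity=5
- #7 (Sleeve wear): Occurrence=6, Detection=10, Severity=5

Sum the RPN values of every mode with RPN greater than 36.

907

RPN = Severity × Occurrence × Detection:
  #1: 9 × 2 × 4 = 72
  #2: 2 × 6 × 5 = 60
  #3: 2 × 10 × 6 = 120
  #4: 4 × 2 × 4 = 32
  #5: 2 × 5 × 4 = 40
  #6: 5 × 9 × 7 = 315
  #7: 5 × 6 × 10 = 300
RPN > 36: #1 (72), #2 (60), #3 (120), #5 (40), #6 (315), #7 (300).
Sum: 72 + 60 + 120 + 40 + 315 + 300 = 907.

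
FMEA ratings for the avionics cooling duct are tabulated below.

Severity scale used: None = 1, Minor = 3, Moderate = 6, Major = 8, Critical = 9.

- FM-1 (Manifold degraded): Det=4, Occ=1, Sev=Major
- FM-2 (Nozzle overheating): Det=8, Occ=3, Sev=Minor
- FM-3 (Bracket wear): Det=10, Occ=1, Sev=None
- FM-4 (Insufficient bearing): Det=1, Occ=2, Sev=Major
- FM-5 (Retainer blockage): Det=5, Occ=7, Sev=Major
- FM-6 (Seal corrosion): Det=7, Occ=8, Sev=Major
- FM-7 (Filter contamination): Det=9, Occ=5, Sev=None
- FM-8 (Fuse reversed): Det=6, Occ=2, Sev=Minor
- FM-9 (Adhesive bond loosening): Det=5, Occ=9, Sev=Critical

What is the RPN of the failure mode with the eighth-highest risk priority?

16

RPN = Severity × Occurrence × Detection:
  FM-1: 8 × 1 × 4 = 32
  FM-2: 3 × 3 × 8 = 72
  FM-3: 1 × 1 × 10 = 10
  FM-4: 8 × 2 × 1 = 16
  FM-5: 8 × 7 × 5 = 280
  FM-6: 8 × 8 × 7 = 448
  FM-7: 1 × 5 × 9 = 45
  FM-8: 3 × 2 × 6 = 36
  FM-9: 9 × 9 × 5 = 405
Sorted descending: 448, 405, 280, 72, 45, 36, 32, 16, 10.
The eighth-highest RPN is 16 (FM-4).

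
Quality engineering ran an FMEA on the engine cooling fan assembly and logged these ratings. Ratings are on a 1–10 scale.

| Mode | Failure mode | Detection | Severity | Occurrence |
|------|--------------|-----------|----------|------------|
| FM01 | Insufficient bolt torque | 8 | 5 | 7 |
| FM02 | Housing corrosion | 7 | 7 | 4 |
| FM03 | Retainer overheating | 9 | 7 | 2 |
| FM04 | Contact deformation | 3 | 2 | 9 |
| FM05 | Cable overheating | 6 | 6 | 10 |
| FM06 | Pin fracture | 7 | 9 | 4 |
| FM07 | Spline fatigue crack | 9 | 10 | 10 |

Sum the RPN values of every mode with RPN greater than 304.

RPN = Severity × Occurrence × Detection:
  FM01: 5 × 7 × 8 = 280
  FM02: 7 × 4 × 7 = 196
  FM03: 7 × 2 × 9 = 126
  FM04: 2 × 9 × 3 = 54
  FM05: 6 × 10 × 6 = 360
  FM06: 9 × 4 × 7 = 252
  FM07: 10 × 10 × 9 = 900
RPN > 304: FM05 (360), FM07 (900).
Sum: 360 + 900 = 1260.

1260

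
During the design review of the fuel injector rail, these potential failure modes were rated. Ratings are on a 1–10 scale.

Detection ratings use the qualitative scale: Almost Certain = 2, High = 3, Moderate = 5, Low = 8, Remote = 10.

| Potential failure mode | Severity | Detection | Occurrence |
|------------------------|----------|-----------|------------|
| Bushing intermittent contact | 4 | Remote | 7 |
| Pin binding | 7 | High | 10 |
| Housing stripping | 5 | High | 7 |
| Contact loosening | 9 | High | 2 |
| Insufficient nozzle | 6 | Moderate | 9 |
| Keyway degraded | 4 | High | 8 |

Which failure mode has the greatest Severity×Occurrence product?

Criticality = Severity × Occurrence:
  Bushing intermittent contact: 4 × 7 = 28
  Pin binding: 7 × 10 = 70
  Housing stripping: 5 × 7 = 35
  Contact loosening: 9 × 2 = 18
  Insufficient nozzle: 6 × 9 = 54
  Keyway degraded: 4 × 8 = 32
Highest criticality is 70 → Pin binding.

Pin binding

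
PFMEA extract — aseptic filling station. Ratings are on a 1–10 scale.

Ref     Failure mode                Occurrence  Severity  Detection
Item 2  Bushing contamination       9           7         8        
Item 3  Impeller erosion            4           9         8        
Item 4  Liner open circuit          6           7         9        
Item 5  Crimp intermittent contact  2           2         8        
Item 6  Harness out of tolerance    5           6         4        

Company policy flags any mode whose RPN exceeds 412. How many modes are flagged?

1

RPN = Severity × Occurrence × Detection:
  Item 2: 7 × 9 × 8 = 504
  Item 3: 9 × 4 × 8 = 288
  Item 4: 7 × 6 × 9 = 378
  Item 5: 2 × 2 × 8 = 32
  Item 6: 6 × 5 × 4 = 120
Modes with RPN > 412: Item 2 (504) → 1.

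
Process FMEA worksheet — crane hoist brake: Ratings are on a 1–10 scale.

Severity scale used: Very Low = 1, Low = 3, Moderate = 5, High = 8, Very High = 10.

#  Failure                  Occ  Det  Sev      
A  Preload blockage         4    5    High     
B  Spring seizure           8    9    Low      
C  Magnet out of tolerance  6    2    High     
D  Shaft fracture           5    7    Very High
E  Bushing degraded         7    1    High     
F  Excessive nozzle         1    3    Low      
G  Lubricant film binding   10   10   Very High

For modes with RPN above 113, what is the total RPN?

RPN = Severity × Occurrence × Detection:
  A: 8 × 4 × 5 = 160
  B: 3 × 8 × 9 = 216
  C: 8 × 6 × 2 = 96
  D: 10 × 5 × 7 = 350
  E: 8 × 7 × 1 = 56
  F: 3 × 1 × 3 = 9
  G: 10 × 10 × 10 = 1000
RPN > 113: A (160), B (216), D (350), G (1000).
Sum: 160 + 216 + 350 + 1000 = 1726.

1726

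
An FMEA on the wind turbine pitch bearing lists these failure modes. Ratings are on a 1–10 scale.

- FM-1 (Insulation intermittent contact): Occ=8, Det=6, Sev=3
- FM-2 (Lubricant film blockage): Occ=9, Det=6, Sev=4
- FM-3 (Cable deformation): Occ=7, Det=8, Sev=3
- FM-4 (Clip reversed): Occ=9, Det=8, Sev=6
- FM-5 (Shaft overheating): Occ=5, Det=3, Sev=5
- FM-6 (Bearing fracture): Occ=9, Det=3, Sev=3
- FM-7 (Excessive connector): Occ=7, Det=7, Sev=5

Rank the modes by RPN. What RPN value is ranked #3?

RPN = Severity × Occurrence × Detection:
  FM-1: 3 × 8 × 6 = 144
  FM-2: 4 × 9 × 6 = 216
  FM-3: 3 × 7 × 8 = 168
  FM-4: 6 × 9 × 8 = 432
  FM-5: 5 × 5 × 3 = 75
  FM-6: 3 × 9 × 3 = 81
  FM-7: 5 × 7 × 7 = 245
Sorted descending: 432, 245, 216, 168, 144, 81, 75.
The third-highest RPN is 216 (FM-2).

216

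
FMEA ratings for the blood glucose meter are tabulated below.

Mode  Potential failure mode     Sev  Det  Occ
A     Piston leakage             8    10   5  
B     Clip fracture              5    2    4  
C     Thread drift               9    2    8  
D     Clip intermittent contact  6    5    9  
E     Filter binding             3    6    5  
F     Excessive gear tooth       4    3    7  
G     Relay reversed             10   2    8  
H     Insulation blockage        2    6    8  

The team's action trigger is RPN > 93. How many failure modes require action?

RPN = Severity × Occurrence × Detection:
  A: 8 × 5 × 10 = 400
  B: 5 × 4 × 2 = 40
  C: 9 × 8 × 2 = 144
  D: 6 × 9 × 5 = 270
  E: 3 × 5 × 6 = 90
  F: 4 × 7 × 3 = 84
  G: 10 × 8 × 2 = 160
  H: 2 × 8 × 6 = 96
Modes with RPN > 93: A (400), C (144), D (270), G (160), H (96) → 5.

5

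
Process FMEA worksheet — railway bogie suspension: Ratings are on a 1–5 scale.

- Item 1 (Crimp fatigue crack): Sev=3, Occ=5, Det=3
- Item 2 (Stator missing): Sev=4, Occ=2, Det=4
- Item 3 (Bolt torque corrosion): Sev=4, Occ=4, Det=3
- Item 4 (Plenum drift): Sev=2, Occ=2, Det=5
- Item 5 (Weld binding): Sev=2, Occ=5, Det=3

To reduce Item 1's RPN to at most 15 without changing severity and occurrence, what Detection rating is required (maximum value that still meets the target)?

1

Item 1: S=3, O=5, D=3 → current RPN = 45.
Fixed product = 15. Need 15 × D ≤ 15, so D ≤ 15/15 = 1.00.
Maximum integer Detection rating = 1 (gives RPN 15; D=2 would give 30 > 15).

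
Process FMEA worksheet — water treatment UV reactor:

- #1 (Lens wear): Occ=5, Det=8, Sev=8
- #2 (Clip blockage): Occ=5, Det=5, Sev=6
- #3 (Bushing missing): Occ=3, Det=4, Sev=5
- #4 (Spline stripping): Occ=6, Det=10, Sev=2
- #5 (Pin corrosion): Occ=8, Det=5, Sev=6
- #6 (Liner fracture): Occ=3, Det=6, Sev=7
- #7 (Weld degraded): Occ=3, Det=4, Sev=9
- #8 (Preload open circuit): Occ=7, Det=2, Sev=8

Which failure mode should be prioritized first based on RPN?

#1

RPN = Severity × Occurrence × Detection:
  #1: 8 × 5 × 8 = 320
  #2: 6 × 5 × 5 = 150
  #3: 5 × 3 × 4 = 60
  #4: 2 × 6 × 10 = 120
  #5: 6 × 8 × 5 = 240
  #6: 7 × 3 × 6 = 126
  #7: 9 × 3 × 4 = 108
  #8: 8 × 7 × 2 = 112
Highest RPN is 320 → #1.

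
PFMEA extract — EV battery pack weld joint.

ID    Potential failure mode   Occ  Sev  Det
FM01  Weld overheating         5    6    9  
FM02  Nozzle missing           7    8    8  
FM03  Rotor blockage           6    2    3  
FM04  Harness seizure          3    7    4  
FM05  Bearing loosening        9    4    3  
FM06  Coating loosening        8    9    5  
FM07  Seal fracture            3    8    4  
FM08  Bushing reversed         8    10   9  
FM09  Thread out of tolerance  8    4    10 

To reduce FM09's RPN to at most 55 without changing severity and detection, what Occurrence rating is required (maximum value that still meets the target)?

1

FM09: S=4, O=8, D=10 → current RPN = 320.
Fixed product = 40. Need 40 × O ≤ 55, so O ≤ 55/40 = 1.38.
Maximum integer Occurrence rating = 1 (gives RPN 40; O=2 would give 80 > 55).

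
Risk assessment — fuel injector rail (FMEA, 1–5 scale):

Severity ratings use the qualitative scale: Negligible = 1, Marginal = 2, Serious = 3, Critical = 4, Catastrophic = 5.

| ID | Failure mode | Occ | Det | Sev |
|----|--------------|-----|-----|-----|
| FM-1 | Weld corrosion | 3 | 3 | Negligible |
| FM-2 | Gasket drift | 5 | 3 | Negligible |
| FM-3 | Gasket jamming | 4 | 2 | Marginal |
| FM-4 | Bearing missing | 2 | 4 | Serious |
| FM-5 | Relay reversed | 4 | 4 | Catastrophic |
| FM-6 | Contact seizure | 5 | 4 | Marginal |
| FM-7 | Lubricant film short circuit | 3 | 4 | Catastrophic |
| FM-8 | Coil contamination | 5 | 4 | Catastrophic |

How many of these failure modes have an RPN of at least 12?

7

RPN = Severity × Occurrence × Detection:
  FM-1: 1 × 3 × 3 = 9
  FM-2: 1 × 5 × 3 = 15
  FM-3: 2 × 4 × 2 = 16
  FM-4: 3 × 2 × 4 = 24
  FM-5: 5 × 4 × 4 = 80
  FM-6: 2 × 5 × 4 = 40
  FM-7: 5 × 3 × 4 = 60
  FM-8: 5 × 5 × 4 = 100
Modes with RPN ≥ 12: FM-2 (15), FM-3 (16), FM-4 (24), FM-5 (80), FM-6 (40), FM-7 (60), FM-8 (100) → 7.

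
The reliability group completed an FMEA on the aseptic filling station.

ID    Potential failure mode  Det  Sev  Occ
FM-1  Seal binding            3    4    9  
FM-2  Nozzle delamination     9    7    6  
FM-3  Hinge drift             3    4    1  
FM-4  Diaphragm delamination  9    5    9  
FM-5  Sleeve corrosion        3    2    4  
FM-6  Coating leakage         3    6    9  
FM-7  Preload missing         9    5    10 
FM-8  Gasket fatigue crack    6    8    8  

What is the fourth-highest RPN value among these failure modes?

RPN = Severity × Occurrence × Detection:
  FM-1: 4 × 9 × 3 = 108
  FM-2: 7 × 6 × 9 = 378
  FM-3: 4 × 1 × 3 = 12
  FM-4: 5 × 9 × 9 = 405
  FM-5: 2 × 4 × 3 = 24
  FM-6: 6 × 9 × 3 = 162
  FM-7: 5 × 10 × 9 = 450
  FM-8: 8 × 8 × 6 = 384
Sorted descending: 450, 405, 384, 378, 162, 108, 24, 12.
The fourth-highest RPN is 378 (FM-2).

378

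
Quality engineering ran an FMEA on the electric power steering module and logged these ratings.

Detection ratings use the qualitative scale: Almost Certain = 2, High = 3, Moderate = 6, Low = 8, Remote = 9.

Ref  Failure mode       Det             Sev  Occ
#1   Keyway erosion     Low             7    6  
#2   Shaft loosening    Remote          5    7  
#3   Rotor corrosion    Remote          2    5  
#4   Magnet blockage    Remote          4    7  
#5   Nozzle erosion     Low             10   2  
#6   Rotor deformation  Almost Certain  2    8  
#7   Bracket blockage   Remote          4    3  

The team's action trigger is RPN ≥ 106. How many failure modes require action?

5

RPN = Severity × Occurrence × Detection:
  #1: 7 × 6 × 8 = 336
  #2: 5 × 7 × 9 = 315
  #3: 2 × 5 × 9 = 90
  #4: 4 × 7 × 9 = 252
  #5: 10 × 2 × 8 = 160
  #6: 2 × 8 × 2 = 32
  #7: 4 × 3 × 9 = 108
Modes with RPN ≥ 106: #1 (336), #2 (315), #4 (252), #5 (160), #7 (108) → 5.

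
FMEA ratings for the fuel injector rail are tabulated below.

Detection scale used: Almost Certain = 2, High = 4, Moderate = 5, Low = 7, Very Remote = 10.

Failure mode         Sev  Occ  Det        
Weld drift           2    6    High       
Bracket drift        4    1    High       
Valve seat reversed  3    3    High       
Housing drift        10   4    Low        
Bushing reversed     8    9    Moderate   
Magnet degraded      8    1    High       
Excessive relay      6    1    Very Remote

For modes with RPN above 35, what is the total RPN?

RPN = Severity × Occurrence × Detection:
  Weld drift: 2 × 6 × 4 = 48
  Bracket drift: 4 × 1 × 4 = 16
  Valve seat reversed: 3 × 3 × 4 = 36
  Housing drift: 10 × 4 × 7 = 280
  Bushing reversed: 8 × 9 × 5 = 360
  Magnet degraded: 8 × 1 × 4 = 32
  Excessive relay: 6 × 1 × 10 = 60
RPN > 35: Weld drift (48), Valve seat reversed (36), Housing drift (280), Bushing reversed (360), Excessive relay (60).
Sum: 48 + 36 + 280 + 360 + 60 = 784.

784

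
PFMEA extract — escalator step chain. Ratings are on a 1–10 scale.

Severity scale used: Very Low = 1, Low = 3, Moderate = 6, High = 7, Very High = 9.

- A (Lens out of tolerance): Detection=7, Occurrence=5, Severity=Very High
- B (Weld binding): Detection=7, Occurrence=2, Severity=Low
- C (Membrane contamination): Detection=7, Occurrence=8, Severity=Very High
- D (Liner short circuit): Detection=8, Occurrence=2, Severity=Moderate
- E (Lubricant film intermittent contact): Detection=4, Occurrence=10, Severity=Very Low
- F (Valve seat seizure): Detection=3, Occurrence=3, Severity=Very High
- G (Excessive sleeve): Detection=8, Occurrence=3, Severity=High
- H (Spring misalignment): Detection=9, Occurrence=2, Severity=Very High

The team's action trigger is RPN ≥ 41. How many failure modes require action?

7

RPN = Severity × Occurrence × Detection:
  A: 9 × 5 × 7 = 315
  B: 3 × 2 × 7 = 42
  C: 9 × 8 × 7 = 504
  D: 6 × 2 × 8 = 96
  E: 1 × 10 × 4 = 40
  F: 9 × 3 × 3 = 81
  G: 7 × 3 × 8 = 168
  H: 9 × 2 × 9 = 162
Modes with RPN ≥ 41: A (315), B (42), C (504), D (96), F (81), G (168), H (162) → 7.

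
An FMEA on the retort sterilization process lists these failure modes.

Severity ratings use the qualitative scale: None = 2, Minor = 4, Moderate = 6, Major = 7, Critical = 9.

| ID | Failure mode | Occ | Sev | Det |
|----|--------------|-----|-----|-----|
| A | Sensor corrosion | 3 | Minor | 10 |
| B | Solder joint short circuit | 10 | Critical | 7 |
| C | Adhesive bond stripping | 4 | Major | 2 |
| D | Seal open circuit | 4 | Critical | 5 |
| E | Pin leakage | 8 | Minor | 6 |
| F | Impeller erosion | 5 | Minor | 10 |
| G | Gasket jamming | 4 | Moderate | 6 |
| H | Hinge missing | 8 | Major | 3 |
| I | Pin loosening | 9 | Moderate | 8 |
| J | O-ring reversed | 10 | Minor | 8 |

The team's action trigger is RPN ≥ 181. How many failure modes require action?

RPN = Severity × Occurrence × Detection:
  A: 4 × 3 × 10 = 120
  B: 9 × 10 × 7 = 630
  C: 7 × 4 × 2 = 56
  D: 9 × 4 × 5 = 180
  E: 4 × 8 × 6 = 192
  F: 4 × 5 × 10 = 200
  G: 6 × 4 × 6 = 144
  H: 7 × 8 × 3 = 168
  I: 6 × 9 × 8 = 432
  J: 4 × 10 × 8 = 320
Modes with RPN ≥ 181: B (630), E (192), F (200), I (432), J (320) → 5.

5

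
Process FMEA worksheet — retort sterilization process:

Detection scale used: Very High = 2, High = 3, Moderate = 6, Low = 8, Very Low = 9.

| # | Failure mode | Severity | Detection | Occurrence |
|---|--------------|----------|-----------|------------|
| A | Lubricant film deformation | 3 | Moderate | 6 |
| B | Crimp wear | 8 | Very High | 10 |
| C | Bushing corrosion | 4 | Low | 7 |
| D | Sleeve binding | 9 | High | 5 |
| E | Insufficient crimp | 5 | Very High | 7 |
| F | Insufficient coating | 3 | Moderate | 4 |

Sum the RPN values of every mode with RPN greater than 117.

RPN = Severity × Occurrence × Detection:
  A: 3 × 6 × 6 = 108
  B: 8 × 10 × 2 = 160
  C: 4 × 7 × 8 = 224
  D: 9 × 5 × 3 = 135
  E: 5 × 7 × 2 = 70
  F: 3 × 4 × 6 = 72
RPN > 117: B (160), C (224), D (135).
Sum: 160 + 224 + 135 = 519.

519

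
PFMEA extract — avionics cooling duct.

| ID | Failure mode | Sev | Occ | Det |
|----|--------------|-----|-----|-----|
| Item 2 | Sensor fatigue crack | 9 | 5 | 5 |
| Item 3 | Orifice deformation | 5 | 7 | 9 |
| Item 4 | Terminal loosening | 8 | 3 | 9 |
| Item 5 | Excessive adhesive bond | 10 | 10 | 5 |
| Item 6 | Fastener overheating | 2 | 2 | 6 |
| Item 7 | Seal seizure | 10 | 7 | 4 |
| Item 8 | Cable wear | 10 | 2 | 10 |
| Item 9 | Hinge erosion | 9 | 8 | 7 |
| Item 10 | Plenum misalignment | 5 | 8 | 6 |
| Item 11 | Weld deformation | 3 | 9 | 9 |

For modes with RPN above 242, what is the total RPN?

1842

RPN = Severity × Occurrence × Detection:
  Item 2: 9 × 5 × 5 = 225
  Item 3: 5 × 7 × 9 = 315
  Item 4: 8 × 3 × 9 = 216
  Item 5: 10 × 10 × 5 = 500
  Item 6: 2 × 2 × 6 = 24
  Item 7: 10 × 7 × 4 = 280
  Item 8: 10 × 2 × 10 = 200
  Item 9: 9 × 8 × 7 = 504
  Item 10: 5 × 8 × 6 = 240
  Item 11: 3 × 9 × 9 = 243
RPN > 242: Item 3 (315), Item 5 (500), Item 7 (280), Item 9 (504), Item 11 (243).
Sum: 315 + 500 + 280 + 504 + 243 = 1842.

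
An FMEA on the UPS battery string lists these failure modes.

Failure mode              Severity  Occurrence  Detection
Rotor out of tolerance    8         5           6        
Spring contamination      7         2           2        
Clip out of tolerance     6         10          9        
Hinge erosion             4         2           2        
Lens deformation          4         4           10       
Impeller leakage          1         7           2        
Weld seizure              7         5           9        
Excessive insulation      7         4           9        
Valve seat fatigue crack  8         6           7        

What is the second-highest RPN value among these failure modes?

336

RPN = Severity × Occurrence × Detection:
  Rotor out of tolerance: 8 × 5 × 6 = 240
  Spring contamination: 7 × 2 × 2 = 28
  Clip out of tolerance: 6 × 10 × 9 = 540
  Hinge erosion: 4 × 2 × 2 = 16
  Lens deformation: 4 × 4 × 10 = 160
  Impeller leakage: 1 × 7 × 2 = 14
  Weld seizure: 7 × 5 × 9 = 315
  Excessive insulation: 7 × 4 × 9 = 252
  Valve seat fatigue crack: 8 × 6 × 7 = 336
Sorted descending: 540, 336, 315, 252, 240, 160, 28, 16, 14.
The second-highest RPN is 336 (Valve seat fatigue crack).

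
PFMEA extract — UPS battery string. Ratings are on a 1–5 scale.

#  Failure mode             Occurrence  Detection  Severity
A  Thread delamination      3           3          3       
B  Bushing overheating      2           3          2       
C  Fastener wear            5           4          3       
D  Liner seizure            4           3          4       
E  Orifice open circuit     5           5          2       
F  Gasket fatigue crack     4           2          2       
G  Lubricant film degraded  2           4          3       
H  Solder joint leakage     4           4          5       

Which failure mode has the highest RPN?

H

RPN = Severity × Occurrence × Detection:
  A: 3 × 3 × 3 = 27
  B: 2 × 2 × 3 = 12
  C: 3 × 5 × 4 = 60
  D: 4 × 4 × 3 = 48
  E: 2 × 5 × 5 = 50
  F: 2 × 4 × 2 = 16
  G: 3 × 2 × 4 = 24
  H: 5 × 4 × 4 = 80
Highest RPN is 80 → H.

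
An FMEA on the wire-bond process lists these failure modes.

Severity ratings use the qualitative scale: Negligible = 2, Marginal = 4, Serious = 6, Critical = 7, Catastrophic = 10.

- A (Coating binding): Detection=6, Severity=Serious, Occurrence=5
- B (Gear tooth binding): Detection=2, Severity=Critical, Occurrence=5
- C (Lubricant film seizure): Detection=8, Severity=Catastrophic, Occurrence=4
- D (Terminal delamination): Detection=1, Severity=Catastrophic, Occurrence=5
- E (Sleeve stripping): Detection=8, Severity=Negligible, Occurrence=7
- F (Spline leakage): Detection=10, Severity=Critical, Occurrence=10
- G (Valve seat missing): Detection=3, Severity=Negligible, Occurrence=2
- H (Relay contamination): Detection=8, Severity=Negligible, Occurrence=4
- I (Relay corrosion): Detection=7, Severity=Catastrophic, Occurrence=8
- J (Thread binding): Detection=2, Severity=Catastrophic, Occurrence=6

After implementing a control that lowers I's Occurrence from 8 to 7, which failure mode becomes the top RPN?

F

RPN = Severity × Occurrence × Detection:
  A: 6 × 5 × 6 = 180
  B: 7 × 5 × 2 = 70
  C: 10 × 4 × 8 = 320
  D: 10 × 5 × 1 = 50
  E: 2 × 7 × 8 = 112
  F: 7 × 10 × 10 = 700
  G: 2 × 2 × 3 = 12
  H: 2 × 4 × 8 = 64
  I: 10 × 8 × 7 = 560
  J: 10 × 6 × 2 = 120
After action: I → 10 × 7 × 7 = 490.
Revised RPNs: F=700, I=490, C=320, A=180, J=120, E=112, B=70, H=64, D=50, G=12.
Highest is now F (700).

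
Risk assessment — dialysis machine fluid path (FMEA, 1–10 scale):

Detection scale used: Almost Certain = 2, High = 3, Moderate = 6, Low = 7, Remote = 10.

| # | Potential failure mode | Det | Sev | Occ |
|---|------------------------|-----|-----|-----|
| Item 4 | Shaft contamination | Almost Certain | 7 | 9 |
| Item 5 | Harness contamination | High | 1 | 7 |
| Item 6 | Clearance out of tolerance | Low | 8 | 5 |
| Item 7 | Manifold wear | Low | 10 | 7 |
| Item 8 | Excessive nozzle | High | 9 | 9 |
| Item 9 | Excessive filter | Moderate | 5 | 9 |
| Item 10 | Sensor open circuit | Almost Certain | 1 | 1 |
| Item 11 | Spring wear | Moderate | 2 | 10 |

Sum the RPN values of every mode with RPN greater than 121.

RPN = Severity × Occurrence × Detection:
  Item 4: 7 × 9 × 2 = 126
  Item 5: 1 × 7 × 3 = 21
  Item 6: 8 × 5 × 7 = 280
  Item 7: 10 × 7 × 7 = 490
  Item 8: 9 × 9 × 3 = 243
  Item 9: 5 × 9 × 6 = 270
  Item 10: 1 × 1 × 2 = 2
  Item 11: 2 × 10 × 6 = 120
RPN > 121: Item 4 (126), Item 6 (280), Item 7 (490), Item 8 (243), Item 9 (270).
Sum: 126 + 280 + 490 + 243 + 270 = 1409.

1409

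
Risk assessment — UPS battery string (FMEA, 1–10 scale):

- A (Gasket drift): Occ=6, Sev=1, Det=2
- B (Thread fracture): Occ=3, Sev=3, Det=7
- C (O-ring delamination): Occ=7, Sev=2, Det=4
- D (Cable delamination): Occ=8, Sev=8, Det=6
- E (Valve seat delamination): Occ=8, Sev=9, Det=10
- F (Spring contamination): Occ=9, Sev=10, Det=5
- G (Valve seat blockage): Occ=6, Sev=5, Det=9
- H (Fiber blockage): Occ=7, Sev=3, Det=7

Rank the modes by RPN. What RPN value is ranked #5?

RPN = Severity × Occurrence × Detection:
  A: 1 × 6 × 2 = 12
  B: 3 × 3 × 7 = 63
  C: 2 × 7 × 4 = 56
  D: 8 × 8 × 6 = 384
  E: 9 × 8 × 10 = 720
  F: 10 × 9 × 5 = 450
  G: 5 × 6 × 9 = 270
  H: 3 × 7 × 7 = 147
Sorted descending: 720, 450, 384, 270, 147, 63, 56, 12.
The fifth-highest RPN is 147 (H).

147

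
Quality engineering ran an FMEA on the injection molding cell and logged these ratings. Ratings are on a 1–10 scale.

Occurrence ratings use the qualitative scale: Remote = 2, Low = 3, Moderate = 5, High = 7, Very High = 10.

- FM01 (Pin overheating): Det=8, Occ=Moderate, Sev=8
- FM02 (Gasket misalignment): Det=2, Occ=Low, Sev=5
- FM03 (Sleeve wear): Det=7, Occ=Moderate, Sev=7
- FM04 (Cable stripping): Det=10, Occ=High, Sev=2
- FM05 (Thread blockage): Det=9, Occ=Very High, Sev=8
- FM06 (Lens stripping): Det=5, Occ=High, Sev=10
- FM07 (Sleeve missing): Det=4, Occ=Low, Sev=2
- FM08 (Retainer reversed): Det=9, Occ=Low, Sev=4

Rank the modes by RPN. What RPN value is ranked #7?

30

RPN = Severity × Occurrence × Detection:
  FM01: 8 × 5 × 8 = 320
  FM02: 5 × 3 × 2 = 30
  FM03: 7 × 5 × 7 = 245
  FM04: 2 × 7 × 10 = 140
  FM05: 8 × 10 × 9 = 720
  FM06: 10 × 7 × 5 = 350
  FM07: 2 × 3 × 4 = 24
  FM08: 4 × 3 × 9 = 108
Sorted descending: 720, 350, 320, 245, 140, 108, 30, 24.
The seventh-highest RPN is 30 (FM02).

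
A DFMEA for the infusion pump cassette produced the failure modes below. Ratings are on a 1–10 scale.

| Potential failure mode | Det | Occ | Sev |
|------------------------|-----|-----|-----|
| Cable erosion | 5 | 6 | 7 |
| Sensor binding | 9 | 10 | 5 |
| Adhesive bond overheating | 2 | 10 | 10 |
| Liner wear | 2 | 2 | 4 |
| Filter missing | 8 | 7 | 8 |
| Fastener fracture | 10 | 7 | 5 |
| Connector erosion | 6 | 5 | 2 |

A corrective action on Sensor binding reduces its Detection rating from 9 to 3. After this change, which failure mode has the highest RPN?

RPN = Severity × Occurrence × Detection:
  Cable erosion: 7 × 6 × 5 = 210
  Sensor binding: 5 × 10 × 9 = 450
  Adhesive bond overheating: 10 × 10 × 2 = 200
  Liner wear: 4 × 2 × 2 = 16
  Filter missing: 8 × 7 × 8 = 448
  Fastener fracture: 5 × 7 × 10 = 350
  Connector erosion: 2 × 5 × 6 = 60
After action: Sensor binding → 5 × 10 × 3 = 150.
Revised RPNs: Filter missing=448, Fastener fracture=350, Cable erosion=210, Adhesive bond overheating=200, Sensor binding=150, Connector erosion=60, Liner wear=16.
Highest is now Filter missing (448).

Filter missing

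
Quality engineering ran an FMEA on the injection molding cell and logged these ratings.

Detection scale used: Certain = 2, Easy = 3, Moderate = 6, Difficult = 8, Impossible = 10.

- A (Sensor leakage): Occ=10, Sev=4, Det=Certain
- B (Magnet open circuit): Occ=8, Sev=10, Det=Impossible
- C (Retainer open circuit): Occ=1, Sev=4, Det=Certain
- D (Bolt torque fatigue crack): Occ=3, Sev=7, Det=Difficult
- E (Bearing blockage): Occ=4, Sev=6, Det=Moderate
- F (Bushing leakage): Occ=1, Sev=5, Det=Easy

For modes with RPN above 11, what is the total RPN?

1207

RPN = Severity × Occurrence × Detection:
  A: 4 × 10 × 2 = 80
  B: 10 × 8 × 10 = 800
  C: 4 × 1 × 2 = 8
  D: 7 × 3 × 8 = 168
  E: 6 × 4 × 6 = 144
  F: 5 × 1 × 3 = 15
RPN > 11: A (80), B (800), D (168), E (144), F (15).
Sum: 80 + 800 + 168 + 144 + 15 = 1207.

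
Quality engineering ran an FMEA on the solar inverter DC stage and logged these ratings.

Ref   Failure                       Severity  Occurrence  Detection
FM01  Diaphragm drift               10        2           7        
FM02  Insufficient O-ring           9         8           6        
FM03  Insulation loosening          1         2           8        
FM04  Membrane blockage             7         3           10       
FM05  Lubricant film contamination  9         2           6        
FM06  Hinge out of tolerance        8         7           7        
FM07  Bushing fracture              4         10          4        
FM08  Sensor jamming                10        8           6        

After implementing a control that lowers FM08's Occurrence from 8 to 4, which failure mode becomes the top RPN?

RPN = Severity × Occurrence × Detection:
  FM01: 10 × 2 × 7 = 140
  FM02: 9 × 8 × 6 = 432
  FM03: 1 × 2 × 8 = 16
  FM04: 7 × 3 × 10 = 210
  FM05: 9 × 2 × 6 = 108
  FM06: 8 × 7 × 7 = 392
  FM07: 4 × 10 × 4 = 160
  FM08: 10 × 8 × 6 = 480
After action: FM08 → 10 × 4 × 6 = 240.
Revised RPNs: FM02=432, FM06=392, FM08=240, FM04=210, FM07=160, FM01=140, FM05=108, FM03=16.
Highest is now FM02 (432).

FM02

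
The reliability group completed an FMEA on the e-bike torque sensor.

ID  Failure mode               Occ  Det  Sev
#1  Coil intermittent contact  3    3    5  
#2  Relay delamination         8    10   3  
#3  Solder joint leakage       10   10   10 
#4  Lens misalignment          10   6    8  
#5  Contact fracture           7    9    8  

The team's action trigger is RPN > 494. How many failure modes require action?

2

RPN = Severity × Occurrence × Detection:
  #1: 5 × 3 × 3 = 45
  #2: 3 × 8 × 10 = 240
  #3: 10 × 10 × 10 = 1000
  #4: 8 × 10 × 6 = 480
  #5: 8 × 7 × 9 = 504
Modes with RPN > 494: #3 (1000), #5 (504) → 2.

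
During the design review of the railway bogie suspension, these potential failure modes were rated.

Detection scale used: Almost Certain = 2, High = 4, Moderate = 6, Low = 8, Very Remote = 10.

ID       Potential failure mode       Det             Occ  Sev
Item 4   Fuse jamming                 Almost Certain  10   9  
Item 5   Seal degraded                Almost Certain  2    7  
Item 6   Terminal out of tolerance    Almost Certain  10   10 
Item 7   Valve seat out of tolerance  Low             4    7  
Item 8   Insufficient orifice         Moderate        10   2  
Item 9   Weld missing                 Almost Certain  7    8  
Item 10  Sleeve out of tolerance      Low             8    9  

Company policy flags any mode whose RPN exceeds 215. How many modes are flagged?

2

RPN = Severity × Occurrence × Detection:
  Item 4: 9 × 10 × 2 = 180
  Item 5: 7 × 2 × 2 = 28
  Item 6: 10 × 10 × 2 = 200
  Item 7: 7 × 4 × 8 = 224
  Item 8: 2 × 10 × 6 = 120
  Item 9: 8 × 7 × 2 = 112
  Item 10: 9 × 8 × 8 = 576
Modes with RPN > 215: Item 7 (224), Item 10 (576) → 2.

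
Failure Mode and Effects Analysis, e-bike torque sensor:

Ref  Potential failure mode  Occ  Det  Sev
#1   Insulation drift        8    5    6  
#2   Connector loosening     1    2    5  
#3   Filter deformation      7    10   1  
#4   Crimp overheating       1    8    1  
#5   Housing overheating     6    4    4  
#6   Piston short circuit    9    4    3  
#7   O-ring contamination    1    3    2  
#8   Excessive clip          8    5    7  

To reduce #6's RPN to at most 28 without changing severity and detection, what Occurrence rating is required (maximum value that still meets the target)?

#6: S=3, O=9, D=4 → current RPN = 108.
Fixed product = 12. Need 12 × O ≤ 28, so O ≤ 28/12 = 2.33.
Maximum integer Occurrence rating = 2 (gives RPN 24; O=3 would give 36 > 28).

2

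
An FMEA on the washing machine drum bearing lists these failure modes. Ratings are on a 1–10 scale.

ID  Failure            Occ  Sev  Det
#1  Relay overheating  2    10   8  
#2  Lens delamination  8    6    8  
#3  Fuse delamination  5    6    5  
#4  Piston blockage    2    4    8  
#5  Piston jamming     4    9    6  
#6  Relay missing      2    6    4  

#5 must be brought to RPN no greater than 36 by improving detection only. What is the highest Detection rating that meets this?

1

#5: S=9, O=4, D=6 → current RPN = 216.
Fixed product = 36. Need 36 × D ≤ 36, so D ≤ 36/36 = 1.00.
Maximum integer Detection rating = 1 (gives RPN 36; D=2 would give 72 > 36).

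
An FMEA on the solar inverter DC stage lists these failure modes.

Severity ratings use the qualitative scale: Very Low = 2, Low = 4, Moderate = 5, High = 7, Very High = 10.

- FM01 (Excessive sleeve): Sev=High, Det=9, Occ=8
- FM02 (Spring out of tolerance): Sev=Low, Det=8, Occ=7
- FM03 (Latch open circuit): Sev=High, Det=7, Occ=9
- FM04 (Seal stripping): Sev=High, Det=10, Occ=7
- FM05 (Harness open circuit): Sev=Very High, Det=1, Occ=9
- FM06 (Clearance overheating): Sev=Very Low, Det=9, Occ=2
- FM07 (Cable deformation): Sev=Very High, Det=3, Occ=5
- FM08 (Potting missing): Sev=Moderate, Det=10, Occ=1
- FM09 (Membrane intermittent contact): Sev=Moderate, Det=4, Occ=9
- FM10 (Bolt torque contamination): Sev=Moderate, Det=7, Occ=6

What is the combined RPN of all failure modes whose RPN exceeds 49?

RPN = Severity × Occurrence × Detection:
  FM01: 7 × 8 × 9 = 504
  FM02: 4 × 7 × 8 = 224
  FM03: 7 × 9 × 7 = 441
  FM04: 7 × 7 × 10 = 490
  FM05: 10 × 9 × 1 = 90
  FM06: 2 × 2 × 9 = 36
  FM07: 10 × 5 × 3 = 150
  FM08: 5 × 1 × 10 = 50
  FM09: 5 × 9 × 4 = 180
  FM10: 5 × 6 × 7 = 210
RPN > 49: FM01 (504), FM02 (224), FM03 (441), FM04 (490), FM05 (90), FM07 (150), FM08 (50), FM09 (180), FM10 (210).
Sum: 504 + 224 + 441 + 490 + 90 + 150 + 50 + 180 + 210 = 2339.

2339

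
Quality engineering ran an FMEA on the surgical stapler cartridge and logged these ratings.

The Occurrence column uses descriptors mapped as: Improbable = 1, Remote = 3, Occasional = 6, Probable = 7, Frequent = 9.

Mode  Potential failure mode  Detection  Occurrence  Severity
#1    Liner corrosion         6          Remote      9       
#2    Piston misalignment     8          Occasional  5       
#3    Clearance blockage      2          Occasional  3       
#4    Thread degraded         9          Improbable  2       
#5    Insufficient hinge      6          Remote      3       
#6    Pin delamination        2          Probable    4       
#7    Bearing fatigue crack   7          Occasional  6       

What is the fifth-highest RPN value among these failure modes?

54

RPN = Severity × Occurrence × Detection:
  #1: 9 × 3 × 6 = 162
  #2: 5 × 6 × 8 = 240
  #3: 3 × 6 × 2 = 36
  #4: 2 × 1 × 9 = 18
  #5: 3 × 3 × 6 = 54
  #6: 4 × 7 × 2 = 56
  #7: 6 × 6 × 7 = 252
Sorted descending: 252, 240, 162, 56, 54, 36, 18.
The fifth-highest RPN is 54 (#5).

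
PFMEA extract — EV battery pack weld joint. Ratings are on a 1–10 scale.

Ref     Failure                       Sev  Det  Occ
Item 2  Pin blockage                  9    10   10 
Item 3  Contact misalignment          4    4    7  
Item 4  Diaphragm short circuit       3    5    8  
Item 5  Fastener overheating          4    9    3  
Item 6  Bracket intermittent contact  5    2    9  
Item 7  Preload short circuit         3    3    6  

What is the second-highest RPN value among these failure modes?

120

RPN = Severity × Occurrence × Detection:
  Item 2: 9 × 10 × 10 = 900
  Item 3: 4 × 7 × 4 = 112
  Item 4: 3 × 8 × 5 = 120
  Item 5: 4 × 3 × 9 = 108
  Item 6: 5 × 9 × 2 = 90
  Item 7: 3 × 6 × 3 = 54
Sorted descending: 900, 120, 112, 108, 90, 54.
The second-highest RPN is 120 (Item 4).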